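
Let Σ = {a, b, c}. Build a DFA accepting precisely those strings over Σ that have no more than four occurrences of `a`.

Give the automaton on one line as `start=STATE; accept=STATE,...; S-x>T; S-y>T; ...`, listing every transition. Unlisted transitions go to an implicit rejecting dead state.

Count `a`s, saturating at 5: states S0 through S4 mean 0 through 4 `a`s seen; S5 means more than 4. Each `a` increments (capped at S5); other symbols loop. Accept from {S0, S1, S2, S3, S4}.
A 6-state machine:
        a   b   c  
>* S0   S1  S0  S0 
 * S1   S2  S1  S1 
 * S2   S3  S2  S2 
 * S3   S4  S3  S3 
 * S4   S5  S4  S4 
   S5   S5  S5  S5 
(> = start, * = accepting)

start=S0; accept=S0,S1,S2,S3,S4; S0-a>S1; S0-b>S0; S0-c>S0; S1-a>S2; S1-b>S1; S1-c>S1; S2-a>S3; S2-b>S2; S2-c>S2; S3-a>S4; S3-b>S3; S3-c>S3; S4-a>S5; S4-b>S4; S4-c>S4; S5-a>S5; S5-b>S5; S5-c>S5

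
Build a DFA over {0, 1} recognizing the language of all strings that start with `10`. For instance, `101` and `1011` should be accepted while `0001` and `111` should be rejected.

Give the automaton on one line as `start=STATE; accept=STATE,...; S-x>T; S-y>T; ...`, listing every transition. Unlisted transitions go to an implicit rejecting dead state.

start=q0; accept=q2; q0-0>q3; q0-1>q1; q1-0>q2; q1-1>q3; q2-0>q2; q2-1>q2; q3-0>q3; q3-1>q3

Check the first 2 symbols one by one: q0 through q1 record how many have matched `10` so far; any wrong symbol goes to the dead state q3. After all 2 match we enter the accepting sink q2.
A 4-state machine:
        0   1  
>  q0   q3  q1 
   q1   q2  q3 
 * q2   q2  q2 
   q3   q3  q3 
(> = start, * = accepting)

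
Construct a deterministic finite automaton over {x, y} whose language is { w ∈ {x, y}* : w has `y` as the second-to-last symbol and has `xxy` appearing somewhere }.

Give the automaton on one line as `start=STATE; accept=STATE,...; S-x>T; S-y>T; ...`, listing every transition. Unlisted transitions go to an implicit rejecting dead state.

Build one automaton per condition and run them in lockstep. One (7 states) tracks the last 2 symbols read; the other (4 states) tracks whether and how much of `xxy` has been seen. Each combined state is a pair, one component from each; accept when both components accept.
11 states suffice.
          x    y  
>  q0     q1   q2 
   q1     q3   q4 
   q2     q5   q6 
   q3     q3   q7 
   q4     q5   q6 
   q5     q3   q4 
   q6     q5   q6 
   q7     q8   q9 
 * q8    q10   q7 
 * q9     q8   q9 
   q10   q10   q7 
(> = start, * = accepting)

start=q0; accept=q8,q9; q0-x>q1; q0-y>q2; q1-x>q3; q1-y>q4; q2-x>q5; q2-y>q6; q3-x>q3; q3-y>q7; q4-x>q5; q4-y>q6; q5-x>q3; q5-y>q4; q6-x>q5; q6-y>q6; q7-x>q8; q7-y>q9; q8-x>q10; q8-y>q7; q9-x>q8; q9-y>q9; q10-x>q10; q10-y>q7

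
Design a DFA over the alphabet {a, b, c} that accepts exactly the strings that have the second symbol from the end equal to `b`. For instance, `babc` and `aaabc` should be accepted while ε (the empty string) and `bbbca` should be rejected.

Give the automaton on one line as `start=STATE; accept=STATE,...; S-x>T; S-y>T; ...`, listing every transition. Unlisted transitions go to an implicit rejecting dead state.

start=q0; accept=q7,q8,q9; q0-a>q1; q0-b>q2; q0-c>q3; q1-a>q4; q1-b>q5; q1-c>q6; q2-a>q7; q2-b>q8; q2-c>q9; q3-a>q10; q3-b>q11; q3-c>q12; q4-a>q4; q4-b>q5; q4-c>q6; q5-a>q7; q5-b>q8; q5-c>q9; q6-a>q10; q6-b>q11; q6-c>q12; q7-a>q4; q7-b>q5; q7-c>q6; q8-a>q7; q8-b>q8; q8-c>q9; q9-a>q10; q9-b>q11; q9-c>q12; q10-a>q4; q10-b>q5; q10-c>q6; q11-a>q7; q11-b>q8; q11-c>q9; q12-a>q10; q12-b>q11; q12-c>q12

Because acceptance depends on a position counted from the end, the machine has to buffer the most recent 2 symbols. Make each state the string of the last up-to-2 symbols read; on input `x` shift the window left and append `x`. Accept when the buffered window has length 2 and begins with `b`.
          a    b    c  
>  q0     q1   q2   q3 
   q1     q4   q5   q6 
   q2     q7   q8   q9 
   q3    q10  q11  q12 
   q4     q4   q5   q6 
   q5     q7   q8   q9 
   q6    q10  q11  q12 
 * q7     q4   q5   q6 
 * q8     q7   q8   q9 
 * q9    q10  q11  q12 
   q10    q4   q5   q6 
   q11    q7   q8   q9 
   q12   q10  q11  q12 
(> = start, * = accepting)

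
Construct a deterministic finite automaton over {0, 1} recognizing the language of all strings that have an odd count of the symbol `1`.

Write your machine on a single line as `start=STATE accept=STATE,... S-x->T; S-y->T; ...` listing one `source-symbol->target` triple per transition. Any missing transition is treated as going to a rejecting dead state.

start=q0; accept=q1; q0-0->q0; q0-1->q1; q1-0->q1; q1-1->q0

Keep the running count of `1`s modulo 2: each `1` advances along the cycle q0 → q1 → q0 while other symbols loop. Accept at q1.
2 states suffice.
        0   1  
>  q0   q0  q1 
 * q1   q1  q0 
(> = start, * = accepting)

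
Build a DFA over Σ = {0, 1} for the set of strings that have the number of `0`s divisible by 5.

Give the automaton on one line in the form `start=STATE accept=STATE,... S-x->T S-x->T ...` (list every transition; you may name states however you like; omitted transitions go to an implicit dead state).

start=S0 accept=S0 S0-0->S1 S0-1->S0 S1-0->S2 S1-1->S1 S2-0->S3 S2-1->S2 S3-0->S4 S3-1->S3 S4-0->S0 S4-1->S4

Keep the running count of `0`s modulo 5: each `0` advances along the cycle S0 → S1 → S2 → S3 → S4 → S0 while other symbols loop. Accept at S0.
        0   1  
>* S0   S1  S0 
   S1   S2  S1 
   S2   S3  S2 
   S3   S4  S3 
   S4   S0  S4 
(> = start, * = accepting)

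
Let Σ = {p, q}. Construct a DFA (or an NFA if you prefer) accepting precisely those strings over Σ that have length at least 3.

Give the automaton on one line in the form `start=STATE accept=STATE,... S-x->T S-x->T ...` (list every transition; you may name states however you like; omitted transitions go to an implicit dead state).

We only need to distinguish lengths 0, 1, …, 3, and '>3'. Chain S0 → S1 → S2 → S3 → S4 on every symbol, with S4 looping. Accepting states: {S3, S4}.
With 5 states:
        p   q  
>  S0   S1  S1 
   S1   S2  S2 
   S2   S3  S3 
 * S3   S4  S4 
 * S4   S4  S4 
(> = start, * = accepting)

start=S0 accept=S3,S4 S0-p->S1 S0-q->S1 S1-p->S2 S1-q->S2 S2-p->S3 S2-q->S3 S3-p->S4 S3-q->S4 S4-p->S4 S4-q->S4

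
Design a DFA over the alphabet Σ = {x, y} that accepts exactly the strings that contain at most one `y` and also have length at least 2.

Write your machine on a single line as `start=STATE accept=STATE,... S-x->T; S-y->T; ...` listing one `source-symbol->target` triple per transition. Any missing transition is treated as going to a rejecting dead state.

start=S0; accept=S3,S4,S6,S7; S0-x->S1; S0-y->S2; S1-x->S3; S1-y->S4; S2-x->S4; S2-y->S5; S3-x->S6; S3-y->S7; S4-x->S7; S4-y->S8; S5-x->S8; S5-y->S8; S6-x->S6; S6-y->S7; S7-x->S7; S7-y->S8; S8-x->S8; S8-y->S8

Build one automaton per condition and run them in lockstep. The first has 3 states tracking the count of `y`s, saturating at 2; the second has 4 states tracking the input length, saturating at 3. A product state is a pair (one from each), accepting exactly when both do.
        x   y  
>  S0   S1  S2 
   S1   S3  S4 
   S2   S4  S5 
 * S3   S6  S7 
 * S4   S7  S8 
   S5   S8  S8 
 * S6   S6  S7 
 * S7   S7  S8 
   S8   S8  S8 
(> = start, * = accepting)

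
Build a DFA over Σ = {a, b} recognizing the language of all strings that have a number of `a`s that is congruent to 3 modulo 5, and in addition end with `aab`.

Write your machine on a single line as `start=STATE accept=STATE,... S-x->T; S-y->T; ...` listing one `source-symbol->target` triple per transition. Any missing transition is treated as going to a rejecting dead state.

Build one automaton per condition and run them in lockstep. One (5 states) tracks the count of `a`s modulo 5; the other (4 states) tracks how much of the suffix `aab` has currently been matched. Each combined state is a pair, one component from each; accept when both components accept.
          a    b  
>  s0     s1   s0 
   s1     s2   s3 
   s2     s4   s5 
   s3     s6   s3 
   s4     s7   s8 
   s5     s9  s10 
   s6     s4  s10 
   s7    s11  s12 
 * s8    s13  s14 
   s9     s7  s14 
   s10    s9  s10 
   s11   s15  s16 
   s12   s17  s18 
   s13   s11  s18 
   s14   s13  s14 
   s15    s2  s19 
   s16    s1   s0 
   s17   s15   s0 
   s18   s17  s18 
   s19    s6   s3 
(> = start, * = accepting)

start=s0; accept=s8; s0-a->s1; s0-b->s0; s1-a->s2; s1-b->s3; s2-a->s4; s2-b->s5; s3-a->s6; s3-b->s3; s4-a->s7; s4-b->s8; s5-a->s9; s5-b->s10; s6-a->s4; s6-b->s10; s7-a->s11; s7-b->s12; s8-a->s13; s8-b->s14; s9-a->s7; s9-b->s14; s10-a->s9; s10-b->s10; s11-a->s15; s11-b->s16; s12-a->s17; s12-b->s18; s13-a->s11; s13-b->s18; s14-a->s13; s14-b->s14; s15-a->s2; s15-b->s19; s16-a->s1; s16-b->s0; s17-a->s15; s17-b->s0; s18-a->s17; s18-b->s18; s19-a->s6; s19-b->s3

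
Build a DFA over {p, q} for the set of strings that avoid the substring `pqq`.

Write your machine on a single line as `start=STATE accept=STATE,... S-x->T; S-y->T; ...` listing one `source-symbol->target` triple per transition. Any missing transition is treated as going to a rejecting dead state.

Track partial matches of the forbidden pattern `pqq`. State D is a dead state reached once `pqq` has occurred; every other state accepts. A means no part of `pqq` is currently matched.
With 4 states:
       p  q 
>* A   B  A 
 * B   B  C 
 * C   B  D 
   D   D  D 
(> = start, * = accepting)

start=A; accept=A,B,C; A-p->B; A-q->A; B-p->B; B-q->C; C-p->B; C-q->D; D-p->D; D-q->D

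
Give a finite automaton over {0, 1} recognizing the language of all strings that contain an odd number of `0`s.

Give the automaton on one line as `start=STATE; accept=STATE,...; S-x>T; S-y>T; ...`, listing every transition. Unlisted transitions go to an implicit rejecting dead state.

The only thing that matters is how many `0`s have appeared, reduced mod 2. Use one state per residue: q0 for 0, …, q1 for 1. Reading `0` moves to the next residue; anything else stays put. q1 is accepting.
A 2-state machine:
        0   1  
>  q0   q1  q0 
 * q1   q0  q1 
(> = start, * = accepting)

start=q0; accept=q1; q0-0>q1; q0-1>q0; q1-0>q0; q1-1>q1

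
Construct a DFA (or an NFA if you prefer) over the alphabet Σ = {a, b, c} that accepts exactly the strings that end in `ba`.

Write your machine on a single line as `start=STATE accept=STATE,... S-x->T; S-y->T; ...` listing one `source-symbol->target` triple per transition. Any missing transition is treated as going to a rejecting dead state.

start=q0; accept=q2; q0-a->q0; q0-b->q1; q0-c->q0; q1-a->q2; q1-b->q1; q1-c->q0; q2-a->q0; q2-b->q1; q2-c->q0

Remember how much of `ba` the current input suffix matches. State q0 means no match yet; q1 means the last symbol is `b`; q2 means the last 2 symbols are `ba`. Only q2 accepts. On a mismatch, fall back to the longest proper suffix that is still a prefix of `ba`.
3 states suffice.
        a   b   c  
>  q0   q0  q1  q0 
   q1   q2  q1  q0 
 * q2   q0  q1  q0 
(> = start, * = accepting)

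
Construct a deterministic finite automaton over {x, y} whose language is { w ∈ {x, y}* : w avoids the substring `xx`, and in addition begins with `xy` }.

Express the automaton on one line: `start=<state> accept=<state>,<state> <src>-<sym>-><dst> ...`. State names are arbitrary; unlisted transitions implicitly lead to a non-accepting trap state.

Handle the two conditions separately and then intersect. One (3 states) tracks partial matches of the forbidden pattern `xx`; the other (4 states) tracks whether the input so far still matches the prefix `xy`. Each combined state is a pair, one component from each; accept when both components accept. Equivalent product states are then merged.
With 5 states:
       x  y 
>  A   B  C 
   B   C  D 
   C   C  C 
 * D   E  D 
 * E   C  D 
(> = start, * = accepting)

start=A accept=D,E A-x->B A-y->C B-x->C B-y->D C-x->C C-y->C D-x->E D-y->D E-x->C E-y->D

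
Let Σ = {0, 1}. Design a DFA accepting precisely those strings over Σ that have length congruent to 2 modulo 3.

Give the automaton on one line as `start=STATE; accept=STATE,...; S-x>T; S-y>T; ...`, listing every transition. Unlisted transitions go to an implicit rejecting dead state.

Only the length mod 3 matters, so use a 3-cycle: from any state, every input symbol moves to the next state, wrapping q2 back to q0. Mark q2 accepting.
A 3-state machine:
        0   1  
>  q0   q1  q1 
   q1   q2  q2 
 * q2   q0  q0 
(> = start, * = accepting)

start=q0; accept=q2; q0-0>q1; q0-1>q1; q1-0>q2; q1-1>q2; q2-0>q0; q2-1>q0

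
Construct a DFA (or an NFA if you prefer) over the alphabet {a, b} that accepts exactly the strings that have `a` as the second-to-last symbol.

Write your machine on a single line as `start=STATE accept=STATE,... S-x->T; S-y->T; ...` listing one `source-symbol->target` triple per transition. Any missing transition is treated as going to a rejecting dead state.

Because acceptance depends on a position counted from the end, the machine has to buffer the most recent 2 symbols. Make each state the string of the last up-to-2 symbols read; on input `x` shift the window left and append `x`. Accept when the buffered window has length 2 and begins with `a`.
A 7-state machine:
        a   b  
>  q0   q1  q2 
   q1   q3  q4 
   q2   q5  q6 
 * q3   q3  q4 
 * q4   q5  q6 
   q5   q3  q4 
   q6   q5  q6 
(> = start, * = accepting)

start=q0; accept=q3,q4; q0-a->q1; q0-b->q2; q1-a->q3; q1-b->q4; q2-a->q5; q2-b->q6; q3-a->q3; q3-b->q4; q4-a->q5; q4-b->q6; q5-a->q3; q5-b->q4; q6-a->q5; q6-b->q6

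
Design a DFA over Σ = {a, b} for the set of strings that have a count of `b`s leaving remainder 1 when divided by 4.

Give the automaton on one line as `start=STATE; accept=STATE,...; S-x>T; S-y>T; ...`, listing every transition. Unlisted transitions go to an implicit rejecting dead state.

start=q0; accept=q1; q0-a>q0; q0-b>q1; q1-a>q1; q1-b>q2; q2-a>q2; q2-b>q3; q3-a>q3; q3-b>q0

The only thing that matters is how many `b`s have appeared, reduced mod 4. Use one state per residue: q0 for 0, …, q3 for 3. Reading `b` moves to the next residue; anything else stays put. q1 is accepting.
4 states suffice.
        a   b  
>  q0   q0  q1 
 * q1   q1  q2 
   q2   q2  q3 
   q3   q3  q0 
(> = start, * = accepting)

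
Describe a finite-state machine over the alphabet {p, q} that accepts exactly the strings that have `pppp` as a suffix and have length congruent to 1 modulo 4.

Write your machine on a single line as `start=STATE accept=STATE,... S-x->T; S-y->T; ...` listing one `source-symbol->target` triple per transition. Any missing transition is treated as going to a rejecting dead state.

start=A; accept=O; A-p->B; A-q->C; B-p->D; B-q->E; C-p->F; C-q->E; D-p->G; D-q->H; E-p->I; E-q->H; F-p->J; F-q->H; G-p->K; G-q->A; H-p->L; H-q->A; I-p->M; I-q->A; J-p->N; J-q->A; K-p->O; K-q->C; L-p->P; L-q->C; M-p->Q; M-q->C; N-p->O; N-q->C; O-p->R; O-q->E; P-p->S; P-q->E; Q-p->R; Q-q->E; R-p->T; R-q->H; S-p->T; S-q->H; T-p->K; T-q->A

Build one automaton per condition and run them in lockstep. One (5 states) tracks how much of the suffix `pppp` has currently been matched; the other (4 states) tracks the input length modulo 4. Each combined state is a pair, one component from each; accept when both components accept.
With 20 states:
       p  q 
>  A   B  C 
   B   D  E 
   C   F  E 
   D   G  H 
   E   I  H 
   F   J  H 
   G   K  A 
   H   L  A 
   I   M  A 
   J   N  A 
   K   O  C 
   L   P  C 
   M   Q  C 
   N   O  C 
 * O   R  E 
   P   S  E 
   Q   R  E 
   R   T  H 
   S   T  H 
   T   K  A 
(> = start, * = accepting)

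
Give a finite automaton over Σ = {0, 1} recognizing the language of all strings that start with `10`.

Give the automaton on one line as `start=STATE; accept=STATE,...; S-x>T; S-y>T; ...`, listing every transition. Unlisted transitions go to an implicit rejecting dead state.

start=s0; accept=s2; s0-0>s3; s0-1>s1; s1-0>s2; s1-1>s3; s2-0>s2; s2-1>s2; s3-0>s3; s3-1>s3

Walk along `10` while the input agrees: from s0 take `1` to s1, and so on. Any deviation drops to the rejecting sink s3. Once s2 is reached the prefix is confirmed and every continuation is accepted.
With 4 states:
        0   1  
>  s0   s3  s1 
   s1   s2  s3 
 * s2   s2  s2 
   s3   s3  s3 
(> = start, * = accepting)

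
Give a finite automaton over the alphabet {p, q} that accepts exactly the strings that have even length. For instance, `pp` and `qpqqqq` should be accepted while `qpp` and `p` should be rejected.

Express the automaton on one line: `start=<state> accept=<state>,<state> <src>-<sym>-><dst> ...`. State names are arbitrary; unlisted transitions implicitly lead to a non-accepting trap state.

Only the length mod 2 matters, so use a 2-cycle: from any state, every input symbol moves to the next state, wrapping s1 back to s0. Mark s0 accepting.
2 states suffice.
        p   q  
>* s0   s1  s1 
   s1   s0  s0 
(> = start, * = accepting)

start=s0 accept=s0 s0-p->s1 s0-q->s1 s1-p->s0 s1-q->s0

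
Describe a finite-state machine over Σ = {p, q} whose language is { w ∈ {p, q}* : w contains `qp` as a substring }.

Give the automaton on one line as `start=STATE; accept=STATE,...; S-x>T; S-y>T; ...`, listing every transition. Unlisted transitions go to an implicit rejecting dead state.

States A..B record the length of the longest prefix of `qp` that matches the current input suffix. Reaching C means `qp` has been seen, and we stay there forever. Accept from C.
       p  q 
>  A   A  B 
   B   C  B 
 * C   C  C 
(> = start, * = accepting)

start=A; accept=C; A-p>A; A-q>B; B-p>C; B-q>B; C-p>C; C-q>C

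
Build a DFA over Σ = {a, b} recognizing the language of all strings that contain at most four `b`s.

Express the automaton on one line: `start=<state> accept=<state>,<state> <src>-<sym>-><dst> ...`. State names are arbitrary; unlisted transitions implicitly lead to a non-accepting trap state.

Count `b`s, saturating at 5: states s0 through s4 mean 0 through 4 `b`s seen; s5 means more than 4. Each `b` increments (capped at s5); other symbols loop. Accept from {s0, s1, s2, s3, s4}.
6 states suffice.
        a   b  
>* s0   s0  s1 
 * s1   s1  s2 
 * s2   s2  s3 
 * s3   s3  s4 
 * s4   s4  s5 
   s5   s5  s5 
(> = start, * = accepting)

start=s0 accept=s0,s1,s2,s3,s4 s0-a->s0 s0-b->s1 s1-a->s1 s1-b->s2 s2-a->s2 s2-b->s3 s3-a->s3 s3-b->s4 s4-a->s4 s4-b->s5 s5-a->s5 s5-b->s5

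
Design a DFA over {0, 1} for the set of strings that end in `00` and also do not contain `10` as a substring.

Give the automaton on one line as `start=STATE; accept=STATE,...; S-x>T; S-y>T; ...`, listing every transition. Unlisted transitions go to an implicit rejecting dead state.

Handle the two conditions separately and then intersect. The first has 3 states tracking how much of the suffix `00` has currently been matched; the second has 3 states tracking partial matches of the forbidden pattern `10`. A product state is a pair (one from each), accepting exactly when both do. Minimizing collapses redundant product states.
        0   1  
>  q0   q1  q2 
   q1   q3  q2 
   q2   q2  q2 
 * q3   q3  q2 
(> = start, * = accepting)

start=q0; accept=q3; q0-0>q1; q0-1>q2; q1-0>q3; q1-1>q2; q2-0>q2; q2-1>q2; q3-0>q3; q3-1>q2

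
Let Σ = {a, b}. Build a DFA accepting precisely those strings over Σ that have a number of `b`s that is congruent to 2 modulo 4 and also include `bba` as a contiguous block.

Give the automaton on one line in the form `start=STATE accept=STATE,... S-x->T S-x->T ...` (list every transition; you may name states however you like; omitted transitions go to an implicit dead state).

start=S0 accept=S5 S0-a->S0 S0-b->S1 S1-a->S2 S1-b->S3 S2-a->S2 S2-b->S4 S3-a->S5 S3-b->S6 S4-a->S7 S4-b->S6 S5-a->S5 S5-b->S8 S6-a->S8 S6-b->S9 S7-a->S7 S7-b->S10 S8-a->S8 S8-b->S11 S9-a->S11 S9-b->S12 S10-a->S13 S10-b->S9 S11-a->S11 S11-b->S14 S12-a->S14 S12-b->S3 S13-a->S13 S13-b->S15 S14-a->S14 S14-b->S5 S15-a->S0 S15-b->S12

Run two small machines in parallel and take their product. The first has 4 states tracking the count of `b`s modulo 4; the second has 4 states tracking whether and how much of `bba` has been seen. A product state is a pair (one from each), accepting exactly when both do.
          a    b  
>  S0     S0   S1 
   S1     S2   S3 
   S2     S2   S4 
   S3     S5   S6 
   S4     S7   S6 
 * S5     S5   S8 
   S6     S8   S9 
   S7     S7  S10 
   S8     S8  S11 
   S9    S11  S12 
   S10   S13   S9 
   S11   S11  S14 
   S12   S14   S3 
   S13   S13  S15 
   S14   S14   S5 
   S15    S0  S12 
(> = start, * = accepting)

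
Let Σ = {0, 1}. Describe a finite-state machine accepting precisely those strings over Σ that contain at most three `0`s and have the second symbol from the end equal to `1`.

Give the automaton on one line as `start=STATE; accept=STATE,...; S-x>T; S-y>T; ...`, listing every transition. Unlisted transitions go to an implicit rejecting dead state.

start=A; accept=F,G,J,K,N,O,P; A-0>B; A-1>C; B-0>D; B-1>E; C-0>F; C-1>G; D-0>H; D-1>I; E-0>J; E-1>K; F-0>D; F-1>E; G-0>F; G-1>G; H-0>L; H-1>M; I-0>N; I-1>O; J-0>H; J-1>I; K-0>J; K-1>K; L-0>L; L-1>L; M-0>L; M-1>P; N-0>L; N-1>M; O-0>N; O-1>O; P-0>L; P-1>P

Run two small machines in parallel and take their product. One (5 states) tracks the count of `0`s, saturating at 4; the other (7 states) tracks the last 2 symbols read. Each combined state is a pair, one component from each; accept when both components accept. Minimizing collapses redundant product states.
16 states suffice.
       0  1 
>  A   B  C 
   B   D  E 
   C   F  G 
   D   H  I 
   E   J  K 
 * F   D  E 
 * G   F  G 
   H   L  M 
   I   N  O 
 * J   H  I 
 * K   J  K 
   L   L  L 
   M   L  P 
 * N   L  M 
 * O   N  O 
 * P   L  P 
(> = start, * = accepting)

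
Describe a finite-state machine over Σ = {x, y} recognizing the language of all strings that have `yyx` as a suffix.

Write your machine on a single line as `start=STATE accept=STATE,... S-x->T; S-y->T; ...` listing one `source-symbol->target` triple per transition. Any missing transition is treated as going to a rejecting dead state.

Let each state record the length of the longest suffix of the input read so far that is also a prefix of `yyx`. S1 means the last symbol is `y`; S2 means the last 2 symbols are `yy`; S3 means the last 3 symbols are `yyx`. Accept only at S3, where the string currently ends in `yyx`.
A 4-state machine:
        x   y  
>  S0   S0  S1 
   S1   S0  S2 
   S2   S3  S2 
 * S3   S0  S1 
(> = start, * = accepting)

start=S0; accept=S3; S0-x->S0; S0-y->S1; S1-x->S0; S1-y->S2; S2-x->S3; S2-y->S2; S3-x->S0; S3-y->S1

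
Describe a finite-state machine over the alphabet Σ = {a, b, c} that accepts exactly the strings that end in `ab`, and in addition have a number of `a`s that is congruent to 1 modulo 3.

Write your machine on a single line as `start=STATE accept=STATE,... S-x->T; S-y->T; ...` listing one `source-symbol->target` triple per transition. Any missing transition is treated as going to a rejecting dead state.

Handle the two conditions separately and then intersect. The first has 3 states tracking how much of the suffix `ab` has currently been matched; the second has 3 states tracking the count of `a`s modulo 3. A product state is a pair (one from each), accepting exactly when both do.
A 9-state machine:
        a   b   c  
>  S0   S1  S0  S0 
   S1   S2  S3  S4 
   S2   S5  S6  S7 
 * S3   S2  S4  S4 
   S4   S2  S4  S4 
   S5   S1  S8  S0 
   S6   S5  S7  S7 
   S7   S5  S7  S7 
   S8   S1  S0  S0 
(> = start, * = accepting)

start=S0; accept=S3; S0-a->S1; S0-b->S0; S0-c->S0; S1-a->S2; S1-b->S3; S1-c->S4; S2-a->S5; S2-b->S6; S2-c->S7; S3-a->S2; S3-b->S4; S3-c->S4; S4-a->S2; S4-b->S4; S4-c->S4; S5-a->S1; S5-b->S8; S5-c->S0; S6-a->S5; S6-b->S7; S6-c->S7; S7-a->S5; S7-b->S7; S7-c->S7; S8-a->S1; S8-b->S0; S8-c->S0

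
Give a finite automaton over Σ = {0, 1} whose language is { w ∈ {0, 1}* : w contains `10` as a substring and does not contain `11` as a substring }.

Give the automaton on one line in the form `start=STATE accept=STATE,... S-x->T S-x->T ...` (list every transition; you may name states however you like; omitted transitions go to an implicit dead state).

start=q0 accept=q2,q4 q0-0->q0 q0-1->q1 q1-0->q2 q1-1->q3 q2-0->q2 q2-1->q4 q3-0->q5 q3-1->q3 q4-0->q2 q4-1->q5 q5-0->q5 q5-1->q5

Run two small machines in parallel and take their product. The first has 3 states tracking whether and how much of `10` has been seen; the second has 3 states tracking partial matches of the forbidden pattern `11`. A product state is a pair (one from each), accepting exactly when both do.
        0   1  
>  q0   q0  q1 
   q1   q2  q3 
 * q2   q2  q4 
   q3   q5  q3 
 * q4   q2  q5 
   q5   q5  q5 
(> = start, * = accepting)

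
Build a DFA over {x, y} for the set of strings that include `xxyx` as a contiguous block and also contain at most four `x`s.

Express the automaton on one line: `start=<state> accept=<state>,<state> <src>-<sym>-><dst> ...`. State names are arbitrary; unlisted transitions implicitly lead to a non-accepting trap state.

Run two small machines in parallel and take their product. One (5 states) tracks whether and how much of `xxyx` has been seen; the other (6 states) tracks the count of `x`s, saturating at 5. Each combined state is a pair, one component from each; accept when both components accept.
          x    y  
>  q0     q1   q0 
   q1     q2   q3 
   q2     q4   q5 
   q3     q6   q3 
   q4     q7   q8 
   q5     q9  q10 
   q6     q4  q10 
   q7    q11  q12 
   q8    q13  q14 
 * q9    q13   q9 
   q10   q15  q10 
   q11   q11  q16 
   q12   q17  q18 
 * q13   q17  q13 
   q14   q19  q14 
   q15    q7  q14 
   q16   q17  q20 
   q17   q17  q17 
   q18   q21  q18 
   q19   q11  q18 
   q20   q21  q20 
   q21   q11  q20 
(> = start, * = accepting)

start=q0 accept=q9,q13 q0-x->q1 q0-y->q0 q1-x->q2 q1-y->q3 q2-x->q4 q2-y->q5 q3-x->q6 q3-y->q3 q4-x->q7 q4-y->q8 q5-x->q9 q5-y->q10 q6-x->q4 q6-y->q10 q7-x->q11 q7-y->q12 q8-x->q13 q8-y->q14 q9-x->q13 q9-y->q9 q10-x->q15 q10-y->q10 q11-x->q11 q11-y->q16 q12-x->q17 q12-y->q18 q13-x->q17 q13-y->q13 q14-x->q19 q14-y->q14 q15-x->q7 q15-y->q14 q16-x->q17 q16-y->q20 q17-x->q17 q17-y->q17 q18-x->q21 q18-y->q18 q19-x->q11 q19-y->q18 q20-x->q21 q20-y->q20 q21-x->q11 q21-y->q20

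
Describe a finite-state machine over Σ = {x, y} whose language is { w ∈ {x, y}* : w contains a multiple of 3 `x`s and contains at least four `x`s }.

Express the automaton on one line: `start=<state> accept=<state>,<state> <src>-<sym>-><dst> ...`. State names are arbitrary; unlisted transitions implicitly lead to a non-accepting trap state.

start=A accept=G A-x->B A-y->A B-x->C B-y->B C-x->D C-y->C D-x->E D-y->D E-x->F E-y->E F-x->G F-y->F G-x->H G-y->G H-x->F H-y->H

Build one automaton per condition and run them in lockstep. One (3 states) tracks the count of `x`s modulo 3; the other (6 states) tracks the count of `x`s, saturating at 5. Each combined state is a pair, one component from each; accept when both components accept.
8 states suffice.
       x  y 
>  A   B  A 
   B   C  B 
   C   D  C 
   D   E  D 
   E   F  E 
   F   G  F 
 * G   H  G 
   H   F  H 
(> = start, * = accepting)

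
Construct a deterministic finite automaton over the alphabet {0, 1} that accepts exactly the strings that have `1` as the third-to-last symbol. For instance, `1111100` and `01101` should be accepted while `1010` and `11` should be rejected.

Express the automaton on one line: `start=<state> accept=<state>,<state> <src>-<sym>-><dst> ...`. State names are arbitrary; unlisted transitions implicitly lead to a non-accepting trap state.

A DFA must remember the last 3 symbols (since which symbol is third-to-last isn't known until the input ends). Use one state per possible window of the last ≤3 symbols; accept from those whose window starts with `1`.
A 15-state machine:
          0    1  
>  q0     q1   q2 
   q1     q3   q4 
   q2     q5   q6 
   q3     q7   q8 
   q4     q9  q10 
   q5    q11  q12 
   q6    q13  q14 
   q7     q7   q8 
   q8     q9  q10 
   q9    q11  q12 
   q10   q13  q14 
 * q11    q7   q8 
 * q12    q9  q10 
 * q13   q11  q12 
 * q14   q13  q14 
(> = start, * = accepting)

start=q0 accept=q11,q12,q13,q14 q0-0->q1 q0-1->q2 q1-0->q3 q1-1->q4 q2-0->q5 q2-1->q6 q3-0->q7 q3-1->q8 q4-0->q9 q4-1->q10 q5-0->q11 q5-1->q12 q6-0->q13 q6-1->q14 q7-0->q7 q7-1->q8 q8-0->q9 q8-1->q10 q9-0->q11 q9-1->q12 q10-0->q13 q10-1->q14 q11-0->q7 q11-1->q8 q12-0->q9 q12-1->q10 q13-0->q11 q13-1->q12 q14-0->q13 q14-1->q14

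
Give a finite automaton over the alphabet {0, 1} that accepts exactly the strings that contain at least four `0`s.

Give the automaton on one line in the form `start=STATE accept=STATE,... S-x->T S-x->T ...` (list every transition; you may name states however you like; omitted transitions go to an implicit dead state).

Count `0`s, saturating at 5: states q0 through q4 mean 0 through 4 `0`s seen; q5 means more than 4. Each `0` increments (capped at q5); other symbols loop. Accept from {q4, q5}.
With 6 states:
        0   1  
>  q0   q1  q0 
   q1   q2  q1 
   q2   q3  q2 
   q3   q4  q3 
 * q4   q5  q4 
 * q5   q5  q5 
(> = start, * = accepting)

start=q0 accept=q4,q5 q0-0->q1 q0-1->q0 q1-0->q2 q1-1->q1 q2-0->q3 q2-1->q2 q3-0->q4 q3-1->q3 q4-0->q5 q4-1->q4 q5-0->q5 q5-1->q5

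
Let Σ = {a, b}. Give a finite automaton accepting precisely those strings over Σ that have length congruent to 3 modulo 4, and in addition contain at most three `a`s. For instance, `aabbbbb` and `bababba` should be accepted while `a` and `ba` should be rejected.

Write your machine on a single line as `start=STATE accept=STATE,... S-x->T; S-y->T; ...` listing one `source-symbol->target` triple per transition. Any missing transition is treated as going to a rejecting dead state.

start=S0; accept=S6,S7,S8,S9; S0-a->S1; S0-b->S2; S1-a->S3; S1-b->S4; S2-a->S4; S2-b->S5; S3-a->S6; S3-b->S7; S4-a->S7; S4-b->S8; S5-a->S8; S5-b->S9; S6-a->S10; S6-b->S11; S7-a->S11; S7-b->S12; S8-a->S12; S8-b->S13; S9-a->S13; S9-b->S0; S10-a->S10; S10-b->S10; S11-a->S10; S11-b->S14; S12-a->S14; S12-b->S15; S13-a->S15; S13-b->S1; S14-a->S10; S14-b->S16; S15-a->S16; S15-b->S3; S16-a->S10; S16-b->S6

Run two small machines in parallel and take their product. One (4 states) tracks the input length modulo 4; the other (5 states) tracks the count of `a`s, saturating at 4. Each combined state is a pair, one component from each; accept when both components accept. After merging equivalent states the machine shrinks.
          a    b  
>  S0     S1   S2 
   S1     S3   S4 
   S2     S4   S5 
   S3     S6   S7 
   S4     S7   S8 
   S5     S8   S9 
 * S6    S10  S11 
 * S7    S11  S12 
 * S8    S12  S13 
 * S9    S13   S0 
   S10   S10  S10 
   S11   S10  S14 
   S12   S14  S15 
   S13   S15   S1 
   S14   S10  S16 
   S15   S16   S3 
   S16   S10   S6 
(> = start, * = accepting)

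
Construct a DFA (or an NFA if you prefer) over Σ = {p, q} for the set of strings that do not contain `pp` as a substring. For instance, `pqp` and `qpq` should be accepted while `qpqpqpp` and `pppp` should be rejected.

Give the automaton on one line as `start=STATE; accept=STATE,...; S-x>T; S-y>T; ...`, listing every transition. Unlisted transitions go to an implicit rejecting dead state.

Track partial matches of the forbidden pattern `pp`. State S2 is a dead state reached once `pp` has occurred; every other state accepts. S0 means no part of `pp` is currently matched.
With 3 states:
        p   q  
>* S0   S1  S0 
 * S1   S2  S0 
   S2   S2  S2 
(> = start, * = accepting)

start=S0; accept=S0,S1; S0-p>S1; S0-q>S0; S1-p>S2; S1-q>S0; S2-p>S2; S2-q>S2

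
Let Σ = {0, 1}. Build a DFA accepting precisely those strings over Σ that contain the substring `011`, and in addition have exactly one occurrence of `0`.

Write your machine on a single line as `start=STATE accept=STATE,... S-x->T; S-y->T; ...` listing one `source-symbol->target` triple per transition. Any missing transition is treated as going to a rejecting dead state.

start=q0; accept=q4; q0-0->q1; q0-1->q0; q1-0->q2; q1-1->q3; q2-0->q2; q2-1->q2; q3-0->q2; q3-1->q4; q4-0->q2; q4-1->q4

Build one automaton per condition and run them in lockstep. One (4 states) tracks whether and how much of `011` has been seen; the other (3 states) tracks the count of `0`s, saturating at 2. Each combined state is a pair, one component from each; accept when both components accept. Equivalent product states are then merged.
A 5-state machine:
        0   1  
>  q0   q1  q0 
   q1   q2  q3 
   q2   q2  q2 
   q3   q2  q4 
 * q4   q2  q4 
(> = start, * = accepting)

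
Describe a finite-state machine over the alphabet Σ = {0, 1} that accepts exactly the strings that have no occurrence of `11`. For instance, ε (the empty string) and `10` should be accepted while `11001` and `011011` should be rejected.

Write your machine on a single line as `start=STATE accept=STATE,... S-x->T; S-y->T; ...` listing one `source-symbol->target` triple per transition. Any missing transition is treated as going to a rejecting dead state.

start=s0; accept=s0,s1; s0-0->s0; s0-1->s1; s1-0->s0; s1-1->s2; s2-0->s2; s2-1->s2

This is the complement of 'contains `11`'. Use the same substring-matching states — s0 through s2 holding how much of `11` has just been matched — but flip the accepting set: everything except the trap s2 accepts.
        0   1  
>* s0   s0  s1 
 * s1   s0  s2 
   s2   s2  s2 
(> = start, * = accepting)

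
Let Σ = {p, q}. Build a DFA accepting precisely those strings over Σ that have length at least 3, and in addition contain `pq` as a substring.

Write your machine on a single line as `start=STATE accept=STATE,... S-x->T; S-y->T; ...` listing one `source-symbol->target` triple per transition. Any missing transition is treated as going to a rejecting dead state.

Run two small machines in parallel and take their product. The first has 5 states tracking the input length, saturating at 4; the second has 3 states tracking whether and how much of `pq` has been seen. A product state is a pair (one from each), accepting exactly when both do. Minimizing collapses redundant product states.
       p  q 
>  A   B  C 
   B   D  E 
   C   D  C 
   D   D  F 
   E   F  F 
 * F   F  F 
(> = start, * = accepting)

start=A; accept=F; A-p->B; A-q->C; B-p->D; B-q->E; C-p->D; C-q->C; D-p->D; D-q->F; E-p->F; E-q->F; F-p->F; F-q->F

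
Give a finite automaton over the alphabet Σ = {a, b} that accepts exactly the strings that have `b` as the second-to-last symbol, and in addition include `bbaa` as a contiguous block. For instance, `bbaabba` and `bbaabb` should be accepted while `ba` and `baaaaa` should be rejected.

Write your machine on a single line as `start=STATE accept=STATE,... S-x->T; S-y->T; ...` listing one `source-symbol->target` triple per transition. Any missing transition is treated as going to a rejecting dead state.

start=q0; accept=q10,q11; q0-a->q1; q0-b->q2; q1-a->q3; q1-b->q4; q2-a->q5; q2-b->q6; q3-a->q3; q3-b->q4; q4-a->q5; q4-b->q6; q5-a->q3; q5-b->q4; q6-a->q7; q6-b->q6; q7-a->q8; q7-b->q4; q8-a->q8; q8-b->q9; q9-a->q10; q9-b->q11; q10-a->q8; q10-b->q9; q11-a->q10; q11-b->q11

Handle the two conditions separately and then intersect. One (7 states) tracks the last 2 symbols read; the other (5 states) tracks whether and how much of `bbaa` has been seen. Each combined state is a pair, one component from each; accept when both components accept.
12 states suffice.
          a    b  
>  q0     q1   q2 
   q1     q3   q4 
   q2     q5   q6 
   q3     q3   q4 
   q4     q5   q6 
   q5     q3   q4 
   q6     q7   q6 
   q7     q8   q4 
   q8     q8   q9 
   q9    q10  q11 
 * q10    q8   q9 
 * q11   q10  q11 
(> = start, * = accepting)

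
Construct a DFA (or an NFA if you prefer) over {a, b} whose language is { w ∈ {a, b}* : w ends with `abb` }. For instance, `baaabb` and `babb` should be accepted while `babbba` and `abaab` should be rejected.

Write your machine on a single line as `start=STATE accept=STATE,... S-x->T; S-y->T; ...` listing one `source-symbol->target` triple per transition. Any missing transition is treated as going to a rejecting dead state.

start=s0; accept=s3; s0-a->s1; s0-b->s0; s1-a->s1; s1-b->s2; s2-a->s1; s2-b->s3; s3-a->s1; s3-b->s0

Remember how much of `abb` the current input suffix matches. State s0 means no match yet; s1 means the last symbol is `a`; s2 means the last 2 symbols are `ab`; s3 means the last 3 symbols are `abb`. Only s3 accepts. On a mismatch, fall back to the longest proper suffix that is still a prefix of `abb`.
A 4-state machine:
        a   b  
>  s0   s1  s0 
   s1   s1  s2 
   s2   s1  s3 
 * s3   s1  s0 
(> = start, * = accepting)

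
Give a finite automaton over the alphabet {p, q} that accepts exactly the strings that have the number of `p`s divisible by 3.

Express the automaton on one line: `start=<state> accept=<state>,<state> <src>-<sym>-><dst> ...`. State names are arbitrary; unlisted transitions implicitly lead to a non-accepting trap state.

start=S0 accept=S0 S0-p->S1 S0-q->S0 S1-p->S2 S1-q->S1 S2-p->S0 S2-q->S2

The only thing that matters is how many `p`s have appeared, reduced mod 3. Use one state per residue: S0 for 0, …, S2 for 2. Reading `p` moves to the next residue; anything else stays put. S0 is accepting.
A 3-state machine:
        p   q  
>* S0   S1  S0 
   S1   S2  S1 
   S2   S0  S2 
(> = start, * = accepting)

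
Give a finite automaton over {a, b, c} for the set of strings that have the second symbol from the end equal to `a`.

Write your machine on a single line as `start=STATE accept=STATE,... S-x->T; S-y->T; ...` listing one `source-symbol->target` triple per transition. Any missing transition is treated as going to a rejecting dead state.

start=s0; accept=s4,s5,s6; s0-a->s1; s0-b->s2; s0-c->s3; s1-a->s4; s1-b->s5; s1-c->s6; s2-a->s7; s2-b->s8; s2-c->s9; s3-a->s10; s3-b->s11; s3-c->s12; s4-a->s4; s4-b->s5; s4-c->s6; s5-a->s7; s5-b->s8; s5-c->s9; s6-a->s10; s6-b->s11; s6-c->s12; s7-a->s4; s7-b->s5; s7-c->s6; s8-a->s7; s8-b->s8; s8-c->s9; s9-a->s10; s9-b->s11; s9-c->s12; s10-a->s4; s10-b->s5; s10-c->s6; s11-a->s7; s11-b->s8; s11-c->s9; s12-a->s10; s12-b->s11; s12-c->s12

Because acceptance depends on a position counted from the end, the machine has to buffer the most recent 2 symbols. Make each state the string of the last up-to-2 symbols read; on input `x` shift the window left and append `x`. Accept when the buffered window has length 2 and begins with `a`.
          a    b    c  
>  s0     s1   s2   s3 
   s1     s4   s5   s6 
   s2     s7   s8   s9 
   s3    s10  s11  s12 
 * s4     s4   s5   s6 
 * s5     s7   s8   s9 
 * s6    s10  s11  s12 
   s7     s4   s5   s6 
   s8     s7   s8   s9 
   s9    s10  s11  s12 
   s10    s4   s5   s6 
   s11    s7   s8   s9 
   s12   s10  s11  s12 
(> = start, * = accepting)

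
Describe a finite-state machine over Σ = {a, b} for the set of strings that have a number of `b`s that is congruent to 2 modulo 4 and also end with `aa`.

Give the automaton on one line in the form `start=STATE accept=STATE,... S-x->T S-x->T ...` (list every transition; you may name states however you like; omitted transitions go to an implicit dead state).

Handle the two conditions separately and then intersect. The first has 4 states tracking the count of `b`s modulo 4; the second has 3 states tracking how much of the suffix `aa` has currently been matched. A product state is a pair (one from each), accepting exactly when both do.
A 12-state machine:
          a    b  
>  q0     q1   q2 
   q1     q3   q2 
   q2     q4   q5 
   q3     q3   q2 
   q4     q6   q5 
   q5     q7   q8 
   q6     q6   q5 
   q7     q9   q8 
   q8    q10   q0 
 * q9     q9   q8 
   q10   q11   q0 
   q11   q11   q0 
(> = start, * = accepting)

start=q0 accept=q9 q0-a->q1 q0-b->q2 q1-a->q3 q1-b->q2 q2-a->q4 q2-b->q5 q3-a->q3 q3-b->q2 q4-a->q6 q4-b->q5 q5-a->q7 q5-b->q8 q6-a->q6 q6-b->q5 q7-a->q9 q7-b->q8 q8-a->q10 q8-b->q0 q9-a->q9 q9-b->q8 q10-a->q11 q10-b->q0 q11-a->q11 q11-b->q0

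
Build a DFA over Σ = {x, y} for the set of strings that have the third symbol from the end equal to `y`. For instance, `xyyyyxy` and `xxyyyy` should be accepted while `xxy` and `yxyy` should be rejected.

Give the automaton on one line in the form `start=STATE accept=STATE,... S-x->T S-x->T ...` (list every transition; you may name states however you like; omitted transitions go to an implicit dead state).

Because acceptance depends on a position counted from the end, the machine has to buffer the most recent 3 symbols. Make each state the string of the last up-to-3 symbols read; on input `x` shift the window left and append `x`. Accept when the buffered window has length 3 and begins with `y`.
          x    y  
>  s0     s1   s2 
   s1     s3   s4 
   s2     s5   s6 
   s3     s7   s8 
   s4     s9  s10 
   s5    s11  s12 
   s6    s13  s14 
   s7     s7   s8 
   s8     s9  s10 
   s9    s11  s12 
   s10   s13  s14 
 * s11    s7   s8 
 * s12    s9  s10 
 * s13   s11  s12 
 * s14   s13  s14 
(> = start, * = accepting)

start=s0 accept=s11,s12,s13,s14 s0-x->s1 s0-y->s2 s1-x->s3 s1-y->s4 s2-x->s5 s2-y->s6 s3-x->s7 s3-y->s8 s4-x->s9 s4-y->s10 s5-x->s11 s5-y->s12 s6-x->s13 s6-y->s14 s7-x->s7 s7-y->s8 s8-x->s9 s8-y->s10 s9-x->s11 s9-y->s12 s10-x->s13 s10-y->s14 s11-x->s7 s11-y->s8 s12-x->s9 s12-y->s10 s13-x->s11 s13-y->s12 s14-x->s13 s14-y->s14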